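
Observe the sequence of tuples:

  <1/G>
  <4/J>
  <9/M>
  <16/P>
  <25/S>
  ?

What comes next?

<36/V>

First entry: perfect squares: 1², 2², 3², …, so 1, 4, 9, 16, 25 → 36.
Letter — letters move forward 3 places in the alphabet: G, J, M, P, S → V.
Putting it together: <36/V>.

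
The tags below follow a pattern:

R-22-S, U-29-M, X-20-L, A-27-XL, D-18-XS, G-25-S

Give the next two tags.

Letter — letters move forward 3 places in the alphabet, wrapping Z→A: R, U, X, A, D, G → J → M.
Second component goes 22, 29, 20, 27, 18, 25 → 16 → 23 (alternating steps +7, −9, +7, −9, …).
For the size, repeats S → M → L → XL → XS: S, M, L, XL, XS, S → M → L.
So the next two tags are J-16-M and M-23-L.

J-16-M then M-23-L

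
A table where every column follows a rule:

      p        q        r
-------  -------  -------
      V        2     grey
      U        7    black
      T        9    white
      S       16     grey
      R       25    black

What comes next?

Q  41  white

Column p: letters move back 1 place in the alphabet, so V, U, T, S, R → Q.
For the column q, each term is the sum of the two before it: 2, 7, 9, 16, 25 → 41.
Column r — repeats grey → black → white: grey, black, white, grey, black → white.
Putting it together: Q  41  white.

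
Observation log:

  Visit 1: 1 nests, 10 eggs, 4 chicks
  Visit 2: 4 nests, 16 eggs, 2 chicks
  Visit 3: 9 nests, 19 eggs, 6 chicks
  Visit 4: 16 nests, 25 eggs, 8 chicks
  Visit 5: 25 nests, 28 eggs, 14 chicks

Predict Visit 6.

For the nests, perfect squares: 1², 2², 3², …: 1, 4, 9, 16, 25 → 36.
Eggs — alternating steps +6, +3, +6, +3, …: 10, 16, 19, 25, 28 → 34.
Chicks: 4, 2, 6, 8, 14 → 22 (each term is the sum of the two before it).
So the next record is 36 nests, 34 eggs, 22 chicks.

36 nests, 34 eggs, 22 chicks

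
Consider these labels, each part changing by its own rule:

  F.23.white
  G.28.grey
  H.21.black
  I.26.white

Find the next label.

J.19.grey

Letter: letters move forward 1 place in the alphabet; F, G, H, I → J.
Second component: 23, 28, 21, 26 → 19 (alternating steps +5, −7, +5, −7, …).
For the shade, repeats white → grey → black: white, grey, black, white → grey.
So the next label is J.19.grey.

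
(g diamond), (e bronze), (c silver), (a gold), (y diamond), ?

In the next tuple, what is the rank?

bronze

Rank: repeats diamond → bronze → silver → gold, so diamond, bronze, silver, gold, diamond → bronze.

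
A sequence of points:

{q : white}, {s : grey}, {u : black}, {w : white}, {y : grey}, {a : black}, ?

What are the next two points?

Letter: q, s, u, w, y, a → c → e (letters move forward 2 places in the alphabet, wrapping Z→A).
Shade: repeats white → grey → black; white, grey, black, white, grey, black → white → grey.
So the next two points are {c : white} and {e : grey}.

{c : white}, {e : grey}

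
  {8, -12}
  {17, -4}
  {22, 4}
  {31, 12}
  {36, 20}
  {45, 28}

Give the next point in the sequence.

First part: 8, 17, 22, 31, 36, 45 → 50 (alternating steps +9, +5, +9, +5, …).
Second part: -12, -4, 4, 12, 20, 28 → 36 (+8 each step).
Combining the parts gives {50, 36}.

{50, 36}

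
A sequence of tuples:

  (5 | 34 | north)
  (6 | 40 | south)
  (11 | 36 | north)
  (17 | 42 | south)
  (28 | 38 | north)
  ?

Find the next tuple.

First component — each term is the sum of the two before it: 5, 6, 11, 17, 28 → 45.
Second component — alternating steps +6, −4, +6, −4, …: 34, 40, 36, 42, 38 → 44.
For the direction, alternates north ↔ south: north, south, north, south, north → south.
So the next tuple is (45 | 44 | south).

(45 | 44 | south)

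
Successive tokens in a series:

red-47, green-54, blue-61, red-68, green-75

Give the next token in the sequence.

blue-82

Colour — repeats red → green → blue: red, green, blue, red, green → blue.
Second component goes 47, 54, 61, 68, 75 → 82 (+7 each step).
So the next token is blue-82.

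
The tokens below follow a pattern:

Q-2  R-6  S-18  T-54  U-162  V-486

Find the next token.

W-1458

Letter goes Q, R, S, T, U, V → W (letters move forward 1 place in the alphabet).
Second component goes 2, 6, 18, 54, 162, 486 → 1458 (×3 each step).
So the next token is W-1458.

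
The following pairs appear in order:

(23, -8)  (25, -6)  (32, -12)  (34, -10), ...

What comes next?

(41, -16)

First component — alternating steps +2, +7, +2, +7, …: 23, 25, 32, 34 → 41.
Second component goes -8, -6, -12, -10 → -16 (alternating steps +2, −6, +2, −6, …).
So the next pair is (41, -16).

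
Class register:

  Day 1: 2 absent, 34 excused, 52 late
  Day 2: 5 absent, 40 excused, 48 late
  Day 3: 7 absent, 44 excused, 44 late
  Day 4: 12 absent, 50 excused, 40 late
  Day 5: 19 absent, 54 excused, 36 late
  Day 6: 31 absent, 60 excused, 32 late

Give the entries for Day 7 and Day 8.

Absent goes 2, 5, 7, 12, 19, 31 → 50 → 81 (each term is the sum of the two before it).
Excused: 34, 40, 44, 50, 54, 60 → 64 → 70 (alternating steps +6, +4, +6, +4, …).
For the late, −4 each step: 52, 48, 44, 40, 36, 32 → 28 → 24.
So the next two rows are 50 absent, 64 excused, 28 late and 81 absent, 70 excused, 24 late.

50 absent, 64 excused, 28 late; 81 absent, 70 excused, 24 late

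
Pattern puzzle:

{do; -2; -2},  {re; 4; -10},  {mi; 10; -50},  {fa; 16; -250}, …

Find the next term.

Note: do, re, mi, fa → sol (runs through the solfège scale do→ti).
Second entry goes -2, 4, 10, 16 → 22 (+6 each step).
Third entry goes -2, -10, -50, -250 → -1250 (×5 each step).
Putting it together: {sol; 22; -1250}.

{sol; 22; -1250}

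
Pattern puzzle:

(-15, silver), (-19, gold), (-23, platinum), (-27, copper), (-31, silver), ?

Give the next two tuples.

First part: -15, -19, -23, -27, -31 → -35 → -39 (−4 each step).
Metal — repeats silver → gold → platinum → copper: silver, gold, platinum, copper, silver → gold → platinum.
Putting the parts together: (-35, gold) and then (-39, platinum).

(-35, gold), (-39, platinum)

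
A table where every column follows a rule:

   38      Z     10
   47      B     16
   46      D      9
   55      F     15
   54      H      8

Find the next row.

For the first component, alternating steps +9, −1, +9, −1, …: 38, 47, 46, 55, 54 → 63.
Letter: letters move forward 2 places in the alphabet, wrapping Z→A, so Z, B, D, F, H → J.
Third component: alternating steps +6, −7, +6, −7, …, so 10, 16, 9, 15, 8 → 14.
Combining the parts gives 63  J  14.

63  J  14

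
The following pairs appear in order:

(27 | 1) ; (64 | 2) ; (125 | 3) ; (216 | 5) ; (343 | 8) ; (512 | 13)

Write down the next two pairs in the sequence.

(729 | 21), (1000 | 34)

First entry: perfect cubes: 3³, 4³, 5³, …; 27, 64, 125, 216, 343, 512 → 729 → 1000.
For the second entry, each term is the sum of the two before it: 1, 2, 3, 5, 8, 13 → 21 → 34.
So the next two pairs are (729 | 21) and (1000 | 34).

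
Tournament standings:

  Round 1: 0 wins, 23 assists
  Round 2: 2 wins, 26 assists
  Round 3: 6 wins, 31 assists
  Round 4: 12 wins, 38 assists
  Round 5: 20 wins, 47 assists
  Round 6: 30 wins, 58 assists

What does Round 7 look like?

Wins: differences are 2, 4, 6, … (increasing by 2 each time), so 0, 2, 6, 12, 20, 30 → 42.
Assists — differences are 3, 5, 7, … (increasing by 2 each time): 23, 26, 31, 38, 47, 58 → 71.
Combining the parts gives 42 wins, 71 assists.

42 wins, 71 assists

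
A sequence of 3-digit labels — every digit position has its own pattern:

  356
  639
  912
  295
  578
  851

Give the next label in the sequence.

First digit: 3, 6, 9, 2, 5, 8 → 1 (+3 each step, mod 10).
Second digit goes 5, 3, 1, 9, 7, 5 → 3 (−2 each step, mod 10).
Third digit — +3 each step, mod 10: 6, 9, 2, 5, 8, 1 → 4.
Combining the parts gives 134.

134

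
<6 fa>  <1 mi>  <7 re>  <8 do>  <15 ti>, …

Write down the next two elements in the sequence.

<23 la>, <38 sol>

First component — each term is the sum of the two before it: 6, 1, 7, 8, 15 → 23 → 38.
Note — runs backward through the solfège scale do→ti: fa, mi, re, do, ti → la → sol.
Putting the parts together: <23 la> and then <38 sol>.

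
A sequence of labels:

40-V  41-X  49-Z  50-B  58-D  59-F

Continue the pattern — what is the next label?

First component — alternating steps +1, +8, +1, +8, …: 40, 41, 49, 50, 58, 59 → 67.
For the letter, letters move forward 2 places in the alphabet, wrapping Z→A: V, X, Z, B, D, F → H.
So the next label is 67-H.

67-H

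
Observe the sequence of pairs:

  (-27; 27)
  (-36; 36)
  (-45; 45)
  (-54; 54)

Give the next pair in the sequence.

(-63; 63)

First value: -27, -36, -45, -54 → -63 (−9 each step).
Second value: always the negative of the first value, so 27, 36, 45, 54 → 63.
Putting it together: (-63; 63).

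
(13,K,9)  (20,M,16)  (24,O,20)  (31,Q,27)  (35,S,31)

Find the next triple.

(42,U,38)

For the first value, alternating steps +7, +4, +7, +4, …: 13, 20, 24, 31, 35 → 42.
Letter — letters move forward 2 places in the alphabet: K, M, O, Q, S → U.
Third value goes 9, 16, 20, 27, 31 → 38 (always 4 less than the first value).
Combining the parts gives (42,U,38).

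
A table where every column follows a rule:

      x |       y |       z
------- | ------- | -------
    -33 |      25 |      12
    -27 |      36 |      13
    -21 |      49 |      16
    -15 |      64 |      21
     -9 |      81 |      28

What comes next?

-3  100  37

Column x: +6 each step; -33, -27, -21, -15, -9 → -3.
Column y: perfect squares: 5², 6², 7², …, so 25, 36, 49, 64, 81 → 100.
Column z: 12, 13, 16, 21, 28 → 37 (differences are 1, 3, 5, … (increasing by 2 each time)).
So the next row is -3  100  37.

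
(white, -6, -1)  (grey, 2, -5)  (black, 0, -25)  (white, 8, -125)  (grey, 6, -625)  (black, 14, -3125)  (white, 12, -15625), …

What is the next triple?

(grey, 20, -78125)

Shade: repeats white → grey → black, so white, grey, black, white, grey, black, white → grey.
Second coordinate: -6, 2, 0, 8, 6, 14, 12 → 20 (alternating steps +8, −2, +8, −2, …).
For the third coordinate, ×5 each step: -1, -5, -25, -125, -625, -3125, -15625 → -78125.
So the next triple is (grey, 20, -78125).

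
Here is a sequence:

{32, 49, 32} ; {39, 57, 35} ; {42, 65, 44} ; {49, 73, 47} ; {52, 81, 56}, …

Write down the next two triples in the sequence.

{59, 89, 59}, {62, 97, 68}

First entry — alternating steps +7, +3, +7, +3, …: 32, 39, 42, 49, 52 → 59 → 62.
For the second entry, +8 each step: 49, 57, 65, 73, 81 → 89 → 97.
Third entry goes 32, 35, 44, 47, 56 → 59 → 68 (alternating steps +3, +9, +3, +9, …).
So the next two triples are {59, 89, 59} and {62, 97, 68}.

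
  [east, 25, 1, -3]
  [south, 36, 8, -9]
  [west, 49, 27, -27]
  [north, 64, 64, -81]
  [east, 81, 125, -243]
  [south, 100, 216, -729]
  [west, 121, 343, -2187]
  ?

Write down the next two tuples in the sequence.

[north, 144, 512, -6561], [east, 169, 729, -19683]

Direction: east, south, west, north, east, south, west → north → east (repeats east → south → west → north).
Second part: 25, 36, 49, 64, 81, 100, 121 → 144 → 169 (perfect squares: 5², 6², 7², …).
Third part goes 1, 8, 27, 64, 125, 216, 343 → 512 → 729 (perfect cubes: 1³, 2³, 3³, …).
Fourth part: -3, -9, -27, -81, -243, -729, -2187 → -6561 → -19683 (×3 each step).
So the next two tuples are [north, 144, 512, -6561] and [east, 169, 729, -19683].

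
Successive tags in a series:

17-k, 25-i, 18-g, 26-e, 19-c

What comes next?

First component: 17, 25, 18, 26, 19 → 27 (alternating steps +8, −7, +8, −7, …).
Letter goes k, i, g, e, c → a (letters move back 2 places in the alphabet).
Putting it together: 27-a.

27-a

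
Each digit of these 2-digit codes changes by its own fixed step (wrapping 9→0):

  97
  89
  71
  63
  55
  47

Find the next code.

First digit: −1 each step, mod 10, so 9, 8, 7, 6, 5, 4 → 3.
Second digit: +2 each step, mod 10, so 7, 9, 1, 3, 5, 7 → 9.
So the next code is 39.

39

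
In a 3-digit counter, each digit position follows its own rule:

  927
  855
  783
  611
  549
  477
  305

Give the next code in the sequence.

First digit: −1 each step, mod 10, so 9, 8, 7, 6, 5, 4, 3 → 2.
For the second digit, +3 each step, mod 10: 2, 5, 8, 1, 4, 7, 0 → 3.
For the third digit, −2 each step, mod 10: 7, 5, 3, 1, 9, 7, 5 → 3.
So the next code is 233.

233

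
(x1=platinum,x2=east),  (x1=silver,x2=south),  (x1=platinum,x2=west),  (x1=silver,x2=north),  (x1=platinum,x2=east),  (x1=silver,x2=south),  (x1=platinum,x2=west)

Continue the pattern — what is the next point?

X1 — alternates platinum ↔ silver: platinum, silver, platinum, silver, platinum, silver, platinum → silver.
X2 goes east, south, west, north, east, south, west → north (repeats east → south → west → north).
So the next point is (x1=silver,x2=north).

(x1=silver,x2=north)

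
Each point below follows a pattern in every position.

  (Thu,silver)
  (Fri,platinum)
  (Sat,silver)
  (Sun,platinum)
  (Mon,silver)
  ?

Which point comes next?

Day: Thu, Fri, Sat, Sun, Mon → Tue (runs through the weekdays Mon→Sun).
Metal: alternates silver ↔ platinum, so silver, platinum, silver, platinum, silver → platinum.
Combining the parts gives (Tue,platinum).

(Tue,platinum)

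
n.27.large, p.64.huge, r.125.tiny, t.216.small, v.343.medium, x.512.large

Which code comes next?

Letter goes n, p, r, t, v, x → z (letters move forward 2 places in the alphabet).
For the second component, perfect cubes: 3³, 4³, 5³, …: 27, 64, 125, 216, 343, 512 → 729.
Size — repeats large → huge → tiny → small → medium: large, huge, tiny, small, medium, large → huge.
Putting it together: z.729.huge.

z.729.huge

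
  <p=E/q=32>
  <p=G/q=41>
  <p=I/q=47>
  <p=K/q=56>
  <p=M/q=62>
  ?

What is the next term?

P: E, G, I, K, M → O (letters move forward 2 places in the alphabet).
Q goes 32, 41, 47, 56, 62 → 71 (alternating steps +9, +6, +9, +6, …).
So the next term is <p=O/q=71>.

<p=O/q=71>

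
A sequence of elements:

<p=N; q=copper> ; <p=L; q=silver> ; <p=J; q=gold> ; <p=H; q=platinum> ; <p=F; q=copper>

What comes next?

For the p, letters move back 2 places in the alphabet: N, L, J, H, F → D.
Q — repeats copper → silver → gold → platinum: copper, silver, gold, platinum, copper → silver.
Combining the parts gives <p=D; q=silver>.

<p=D; q=silver>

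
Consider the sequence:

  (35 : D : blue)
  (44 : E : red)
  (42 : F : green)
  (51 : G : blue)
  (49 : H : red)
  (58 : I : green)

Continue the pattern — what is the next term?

(56 : J : blue)

First entry: alternating steps +9, −2, +9, −2, …; 35, 44, 42, 51, 49, 58 → 56.
Letter: letters move forward 1 place in the alphabet; D, E, F, G, H, I → J.
For the colour, repeats blue → red → green: blue, red, green, blue, red, green → blue.
Putting it together: (56 : J : blue).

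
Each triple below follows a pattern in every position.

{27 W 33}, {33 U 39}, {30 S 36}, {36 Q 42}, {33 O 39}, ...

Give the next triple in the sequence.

{39 M 45}

First coordinate — alternating steps +6, −3, +6, −3, …: 27, 33, 30, 36, 33 → 39.
Letter: letters move back 2 places in the alphabet; W, U, S, Q, O → M.
Third coordinate — alternating steps +6, −3, +6, −3, …: 33, 39, 36, 42, 39 → 45.
Putting it together: {39 M 45}.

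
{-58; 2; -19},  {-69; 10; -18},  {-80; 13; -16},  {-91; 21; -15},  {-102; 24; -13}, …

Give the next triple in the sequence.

First value goes -58, -69, -80, -91, -102 → -113 (−11 each step).
Second value — alternating steps +8, +3, +8, +3, …: 2, 10, 13, 21, 24 → 32.
Third value: alternating steps +1, +2, +1, +2, …, so -19, -18, -16, -15, -13 → -12.
So the next triple is {-113; 32; -12}.

{-113; 32; -12}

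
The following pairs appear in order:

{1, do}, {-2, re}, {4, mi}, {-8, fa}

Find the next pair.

{16, sol}

First entry: ×(-2) each step, so 1, -2, 4, -8 → 16.
Note: do, re, mi, fa → sol (runs through the solfège scale do→ti).
Combining the parts gives {16, sol}.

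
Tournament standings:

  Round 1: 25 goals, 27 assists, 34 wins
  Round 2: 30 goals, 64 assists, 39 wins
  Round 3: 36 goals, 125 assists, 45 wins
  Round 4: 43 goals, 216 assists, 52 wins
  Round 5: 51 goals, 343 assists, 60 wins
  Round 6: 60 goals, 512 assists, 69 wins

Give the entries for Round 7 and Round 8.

70 goals, 729 assists, 79 wins; 81 goals, 1000 assists, 90 wins

Goals — differences are 5, 6, 7, … (increasing by 1 each time): 25, 30, 36, 43, 51, 60 → 70 → 81.
For the assists, perfect cubes: 3³, 4³, 5³, …: 27, 64, 125, 216, 343, 512 → 729 → 1000.
Wins goes 34, 39, 45, 52, 60, 69 → 79 → 90 (always 9 more than the goals).
Putting the parts together: 70 goals, 729 assists, 79 wins and then 81 goals, 1000 assists, 90 wins.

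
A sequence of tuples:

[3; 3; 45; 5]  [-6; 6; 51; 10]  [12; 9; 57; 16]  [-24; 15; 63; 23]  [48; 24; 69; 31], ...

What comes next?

[-96; 39; 75; 40]

For the first part, ×(-2) each step: 3, -6, 12, -24, 48 → -96.
Second part: 3, 6, 9, 15, 24 → 39 (each term is the sum of the two before it).
Third part — +6 each step: 45, 51, 57, 63, 69 → 75.
Fourth part goes 5, 10, 16, 23, 31 → 40 (differences are 5, 6, 7, … (increasing by 1 each time)).
So the next tuple is [-96; 39; 75; 40].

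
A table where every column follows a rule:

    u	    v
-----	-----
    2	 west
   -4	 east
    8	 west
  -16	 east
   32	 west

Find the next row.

Column u: ×(-2) each step; 2, -4, 8, -16, 32 → -64.
Column v: alternates west ↔ east; west, east, west, east, west → east.
Putting it together: -64  east.

-64  east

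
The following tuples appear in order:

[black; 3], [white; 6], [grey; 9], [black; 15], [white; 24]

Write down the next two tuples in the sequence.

[grey; 39], [black; 63]

Shade — repeats black → white → grey: black, white, grey, black, white → grey → black.
Second slot goes 3, 6, 9, 15, 24 → 39 → 63 (each term is the sum of the two before it).
So the next two tuples are [grey; 39] and [black; 63].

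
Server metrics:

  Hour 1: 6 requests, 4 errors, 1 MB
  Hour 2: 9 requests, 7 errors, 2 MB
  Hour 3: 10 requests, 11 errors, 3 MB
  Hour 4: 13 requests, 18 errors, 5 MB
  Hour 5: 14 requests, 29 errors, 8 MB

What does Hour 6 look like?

Requests: alternating steps +3, +1, +3, +1, …, so 6, 9, 10, 13, 14 → 17.
Errors: each term is the sum of the two before it, so 4, 7, 11, 18, 29 → 47.
MB: each term is the sum of the two before it, so 1, 2, 3, 5, 8 → 13.
Putting it together: 17 requests, 47 errors, 13 MB.

17 requests, 47 errors, 13 MB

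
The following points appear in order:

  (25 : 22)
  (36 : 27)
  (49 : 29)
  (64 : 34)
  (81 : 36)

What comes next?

For the first slot, perfect squares: 5², 6², 7², …: 25, 36, 49, 64, 81 → 100.
For the second slot, alternating steps +5, +2, +5, +2, …: 22, 27, 29, 34, 36 → 41.
Combining the parts gives (100 : 41).

(100 : 41)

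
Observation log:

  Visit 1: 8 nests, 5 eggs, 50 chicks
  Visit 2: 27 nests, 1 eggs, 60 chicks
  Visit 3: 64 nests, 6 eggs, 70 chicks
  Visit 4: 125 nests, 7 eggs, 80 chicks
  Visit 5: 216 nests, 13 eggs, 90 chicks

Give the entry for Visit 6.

Nests: perfect cubes: 2³, 3³, 4³, …; 8, 27, 64, 125, 216 → 343.
Eggs: 5, 1, 6, 7, 13 → 20 (each term is the sum of the two before it).
Chicks: +10 each step; 50, 60, 70, 80, 90 → 100.
Combining the parts gives 343 nests, 20 eggs, 100 chicks.

343 nests, 20 eggs, 100 chicks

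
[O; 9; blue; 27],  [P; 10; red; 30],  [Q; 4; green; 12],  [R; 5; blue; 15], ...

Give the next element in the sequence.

[S; -1; red; -3]

Letter — letters move forward 1 place in the alphabet: O, P, Q, R → S.
Second slot goes 9, 10, 4, 5 → -1 (alternating steps +1, −6, +1, −6, …).
Colour: repeats blue → red → green, so blue, red, green, blue → red.
Fourth slot: always 3 × the second slot; 27, 30, 12, 15 → -3.
Combining the parts gives [S; -1; red; -3].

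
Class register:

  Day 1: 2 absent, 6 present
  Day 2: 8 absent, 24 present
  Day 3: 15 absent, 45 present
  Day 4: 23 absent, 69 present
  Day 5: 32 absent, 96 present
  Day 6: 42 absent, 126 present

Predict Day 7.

Absent: 2, 8, 15, 23, 32, 42 → 53 (differences are 6, 7, 8, … (increasing by 1 each time)).
Present — always 3 × the absent: 6, 24, 45, 69, 96, 126 → 159.
So the next line is 53 absent, 159 present.

53 absent, 159 present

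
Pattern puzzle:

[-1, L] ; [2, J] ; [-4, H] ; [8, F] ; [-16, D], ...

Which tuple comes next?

[32, B]

First value — ×(-2) each step: -1, 2, -4, 8, -16 → 32.
Letter — letters move back 2 places in the alphabet: L, J, H, F, D → B.
Putting it together: [32, B].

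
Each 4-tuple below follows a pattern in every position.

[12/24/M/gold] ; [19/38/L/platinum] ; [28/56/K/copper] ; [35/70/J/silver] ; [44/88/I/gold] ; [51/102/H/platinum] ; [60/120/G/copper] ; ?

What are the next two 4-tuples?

[67/134/F/silver], [76/152/E/gold]

First component goes 12, 19, 28, 35, 44, 51, 60 → 67 → 76 (alternating steps +7, +9, +7, +9, …).
Second component: 24, 38, 56, 70, 88, 102, 120 → 134 → 152 (always 2 × the first component).
For the letter, letters move back 1 place in the alphabet: M, L, K, J, I, H, G → F → E.
Metal — repeats gold → platinum → copper → silver: gold, platinum, copper, silver, gold, platinum, copper → silver → gold.
So the next two 4-tuples are [67/134/F/silver] and [76/152/E/gold].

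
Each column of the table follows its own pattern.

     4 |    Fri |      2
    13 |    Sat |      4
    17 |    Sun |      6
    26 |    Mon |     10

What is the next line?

30  Tue  16

First component: 4, 13, 17, 26 → 30 (alternating steps +9, +4, +9, +4, …).
Day: runs through the weekdays Mon→Sun, so Fri, Sat, Sun, Mon → Tue.
Third component: 2, 4, 6, 10 → 16 (each term is the sum of the two before it).
Combining the parts gives 30  Tue  16.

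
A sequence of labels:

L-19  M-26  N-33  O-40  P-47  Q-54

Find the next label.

Letter goes L, M, N, O, P, Q → R (letters move forward 1 place in the alphabet).
Second component — +7 each step: 19, 26, 33, 40, 47, 54 → 61.
Putting it together: R-61.

R-61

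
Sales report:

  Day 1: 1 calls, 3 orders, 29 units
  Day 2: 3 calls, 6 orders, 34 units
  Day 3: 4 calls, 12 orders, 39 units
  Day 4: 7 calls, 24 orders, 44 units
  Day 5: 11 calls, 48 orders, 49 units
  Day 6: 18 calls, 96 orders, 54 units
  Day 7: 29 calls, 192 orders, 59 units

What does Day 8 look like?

47 calls, 384 orders, 64 units

Calls goes 1, 3, 4, 7, 11, 18, 29 → 47 (each term is the sum of the two before it).
Orders: ×2 each step; 3, 6, 12, 24, 48, 96, 192 → 384.
Units: 29, 34, 39, 44, 49, 54, 59 → 64 (+5 each step).
Combining the parts gives 47 calls, 384 orders, 64 units.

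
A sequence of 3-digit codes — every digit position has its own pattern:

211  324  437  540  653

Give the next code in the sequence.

First digit goes 2, 3, 4, 5, 6 → 7 (+1 each step, mod 10).
Second digit: 1, 2, 3, 4, 5 → 6 (+1 each step, mod 10).
For the third digit, +3 each step, mod 10: 1, 4, 7, 0, 3 → 6.
So the next code is 766.

766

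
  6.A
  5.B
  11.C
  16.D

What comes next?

27.E

First component: 6, 5, 11, 16 → 27 (each term is the sum of the two before it).
Letter goes A, B, C, D → E (letters move forward 1 place in the alphabet).
Combining the parts gives 27.E.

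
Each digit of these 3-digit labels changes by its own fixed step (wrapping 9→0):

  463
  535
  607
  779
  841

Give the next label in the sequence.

First digit goes 4, 5, 6, 7, 8 → 9 (+1 each step, mod 10).
For the second digit, −3 each step, mod 10: 6, 3, 0, 7, 4 → 1.
For the third digit, +2 each step, mod 10: 3, 5, 7, 9, 1 → 3.
So the next label is 913.

913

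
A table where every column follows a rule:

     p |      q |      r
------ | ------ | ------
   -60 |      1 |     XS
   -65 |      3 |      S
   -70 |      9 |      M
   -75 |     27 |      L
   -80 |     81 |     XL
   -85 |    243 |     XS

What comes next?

-90  729  S

For the column p, −5 each step: -60, -65, -70, -75, -80, -85 → -90.
Column q: ×3 each step; 1, 3, 9, 27, 81, 243 → 729.
For the column r, repeats XS → S → M → L → XL: XS, S, M, L, XL, XS → S.
So the next row is -90  729  S.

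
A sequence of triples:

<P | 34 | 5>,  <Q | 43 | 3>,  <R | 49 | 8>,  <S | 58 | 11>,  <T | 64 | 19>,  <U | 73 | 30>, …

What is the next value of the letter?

V

Letter: P, Q, R, S, T, U → V (letters move forward 1 place in the alphabet).
For the second value, alternating steps +9, +6, +9, +6, …: 34, 43, 49, 58, 64, 73 → 79.
Third value: each term is the sum of the two before it; 5, 3, 8, 11, 19, 30 → 49.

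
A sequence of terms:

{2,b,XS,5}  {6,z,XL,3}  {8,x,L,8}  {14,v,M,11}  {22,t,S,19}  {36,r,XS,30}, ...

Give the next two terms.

First value — each term is the sum of the two before it: 2, 6, 8, 14, 22, 36 → 58 → 94.
Letter: letters move back 2 places in the alphabet, wrapping A→Z, so b, z, x, v, t, r → p → n.
Size: XS, XL, L, M, S, XS → XL → L (repeats XS → XL → L → M → S).
Fourth value: each term is the sum of the two before it, so 5, 3, 8, 11, 19, 30 → 49 → 79.
Putting the parts together: {58,p,XL,49} and then {94,n,L,79}.

{58,p,XL,49}, {94,n,L,79}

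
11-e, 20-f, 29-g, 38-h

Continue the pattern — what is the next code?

47-i

First component goes 11, 20, 29, 38 → 47 (+9 each step).
Letter: letters move forward 1 place in the alphabet, so e, f, g, h → i.
So the next code is 47-i.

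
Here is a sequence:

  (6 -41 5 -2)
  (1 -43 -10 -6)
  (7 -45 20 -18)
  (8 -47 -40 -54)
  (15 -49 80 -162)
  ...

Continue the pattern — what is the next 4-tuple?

For the first entry, each term is the sum of the two before it: 6, 1, 7, 8, 15 → 23.
Second entry: -41, -43, -45, -47, -49 → -51 (−2 each step).
Third entry: ×(-2) each step, so 5, -10, 20, -40, 80 → -160.
Fourth entry — ×3 each step: -2, -6, -18, -54, -162 → -486.
Combining the parts gives (23 -51 -160 -486).

(23 -51 -160 -486)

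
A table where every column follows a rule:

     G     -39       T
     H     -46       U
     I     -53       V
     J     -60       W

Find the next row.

First letter: letters move forward 1 place in the alphabet; G, H, I, J → K.
For the second component, −7 each step: -39, -46, -53, -60 → -67.
Second letter goes T, U, V, W → X (letters move forward 1 place in the alphabet).
So the next row is K  -67  X.

K  -67  X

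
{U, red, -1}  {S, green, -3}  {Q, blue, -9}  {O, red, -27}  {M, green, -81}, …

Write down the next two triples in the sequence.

{K, blue, -243}, {I, red, -729}

Letter: letters move back 2 places in the alphabet; U, S, Q, O, M → K → I.
Colour: red, green, blue, red, green → blue → red (repeats red → green → blue).
For the third part, ×3 each step: -1, -3, -9, -27, -81 → -243 → -729.
So the next two triples are {K, blue, -243} and {I, red, -729}.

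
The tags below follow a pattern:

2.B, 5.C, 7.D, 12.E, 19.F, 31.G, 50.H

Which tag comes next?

81.I

First component goes 2, 5, 7, 12, 19, 31, 50 → 81 (each term is the sum of the two before it).
Letter goes B, C, D, E, F, G, H → I (letters move forward 1 place in the alphabet).
Combining the parts gives 81.I.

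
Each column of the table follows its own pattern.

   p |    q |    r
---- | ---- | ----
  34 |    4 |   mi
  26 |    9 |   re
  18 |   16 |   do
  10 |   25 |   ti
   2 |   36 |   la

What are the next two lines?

-6  49  sol; -14  64  fa

Column p: −8 each step; 34, 26, 18, 10, 2 → -6 → -14.
Column q — perfect squares: 2², 3², 4², …: 4, 9, 16, 25, 36 → 49 → 64.
Column r: mi, re, do, ti, la → sol → fa (runs backward through the solfège scale do→ti).
So the next two lines are -6  49  sol and -14  64  fa.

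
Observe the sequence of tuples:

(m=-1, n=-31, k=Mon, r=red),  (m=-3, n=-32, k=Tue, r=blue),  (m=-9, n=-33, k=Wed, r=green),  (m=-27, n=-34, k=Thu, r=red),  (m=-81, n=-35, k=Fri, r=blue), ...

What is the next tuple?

(m=-243, n=-36, k=Sat, r=green)

M goes -1, -3, -9, -27, -81 → -243 (×3 each step).
N goes -31, -32, -33, -34, -35 → -36 (−1 each step).
K: Mon, Tue, Wed, Thu, Fri → Sat (runs through the weekdays Mon→Sun).
R: repeats red → blue → green, so red, blue, green, red, blue → green.
Combining the parts gives (m=-243, n=-36, k=Sat, r=green).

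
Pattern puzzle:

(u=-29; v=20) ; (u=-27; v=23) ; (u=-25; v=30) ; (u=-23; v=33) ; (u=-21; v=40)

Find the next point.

U: +2 each step; -29, -27, -25, -23, -21 → -19.
V: alternating steps +3, +7, +3, +7, …; 20, 23, 30, 33, 40 → 43.
So the next point is (u=-19; v=43).

(u=-19; v=43)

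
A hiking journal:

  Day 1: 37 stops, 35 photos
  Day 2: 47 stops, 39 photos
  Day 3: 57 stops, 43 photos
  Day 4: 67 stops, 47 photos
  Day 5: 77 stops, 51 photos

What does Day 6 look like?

For the stops, +10 each step: 37, 47, 57, 67, 77 → 87.
Photos goes 35, 39, 43, 47, 51 → 55 (+4 each step).
Putting it together: 87 stops, 55 photos.

87 stops, 55 photos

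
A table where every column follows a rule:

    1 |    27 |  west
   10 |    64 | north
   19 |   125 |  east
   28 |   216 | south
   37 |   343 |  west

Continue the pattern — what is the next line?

46  512  north

For the first component, +9 each step: 1, 10, 19, 28, 37 → 46.
Second component: perfect cubes: 3³, 4³, 5³, …, so 27, 64, 125, 216, 343 → 512.
Direction: west, north, east, south, west → north (repeats west → north → east → south).
Putting it together: 46  512  north.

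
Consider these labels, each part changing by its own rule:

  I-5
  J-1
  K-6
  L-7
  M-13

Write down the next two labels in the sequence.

N-20, O-33

Letter: I, J, K, L, M → N → O (letters move forward 1 place in the alphabet).
Second component: 5, 1, 6, 7, 13 → 20 → 33 (each term is the sum of the two before it).
So the next two labels are N-20 and O-33.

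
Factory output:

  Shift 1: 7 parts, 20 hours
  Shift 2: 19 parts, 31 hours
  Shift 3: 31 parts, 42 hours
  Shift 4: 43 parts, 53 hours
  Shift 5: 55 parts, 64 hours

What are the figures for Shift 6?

For the parts, +12 each step: 7, 19, 31, 43, 55 → 67.
Hours goes 20, 31, 42, 53, 64 → 75 (+11 each step).
Combining the parts gives 67 parts, 75 hours.

67 parts, 75 hours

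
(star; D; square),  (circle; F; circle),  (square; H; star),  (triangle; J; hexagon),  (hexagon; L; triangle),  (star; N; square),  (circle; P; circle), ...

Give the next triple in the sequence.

(square; R; star)

First shape: star, circle, square, triangle, hexagon, star, circle → square (repeats star → circle → square → triangle → hexagon).
Letter — letters move forward 2 places in the alphabet: D, F, H, J, L, N, P → R.
Second shape: repeats square → circle → star → hexagon → triangle, so square, circle, star, hexagon, triangle, square, circle → star.
Combining the parts gives (square; R; star).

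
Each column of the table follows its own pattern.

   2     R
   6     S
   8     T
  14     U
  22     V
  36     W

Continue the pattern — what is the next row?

58  X

First component — each term is the sum of the two before it: 2, 6, 8, 14, 22, 36 → 58.
Letter: letters move forward 1 place in the alphabet, so R, S, T, U, V, W → X.
So the next row is 58  X.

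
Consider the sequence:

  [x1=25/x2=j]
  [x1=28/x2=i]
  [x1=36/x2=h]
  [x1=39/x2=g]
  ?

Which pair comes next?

[x1=47/x2=f]

X1: alternating steps +3, +8, +3, +8, …, so 25, 28, 36, 39 → 47.
X2: letters move back 1 place in the alphabet; j, i, h, g → f.
Combining the parts gives [x1=47/x2=f].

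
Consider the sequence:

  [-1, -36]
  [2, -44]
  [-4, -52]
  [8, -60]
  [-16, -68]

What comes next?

[32, -76]

First coordinate: ×(-2) each step, so -1, 2, -4, 8, -16 → 32.
Second coordinate: −8 each step; -36, -44, -52, -60, -68 → -76.
Combining the parts gives [32, -76].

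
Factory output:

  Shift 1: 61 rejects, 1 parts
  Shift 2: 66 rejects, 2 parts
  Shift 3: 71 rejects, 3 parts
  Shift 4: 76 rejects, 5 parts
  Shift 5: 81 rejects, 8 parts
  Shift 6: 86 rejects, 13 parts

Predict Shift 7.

91 rejects, 21 parts

Rejects goes 61, 66, 71, 76, 81, 86 → 91 (+5 each step).
Parts: each term is the sum of the two before it, so 1, 2, 3, 5, 8, 13 → 21.
Putting it together: 91 rejects, 21 parts.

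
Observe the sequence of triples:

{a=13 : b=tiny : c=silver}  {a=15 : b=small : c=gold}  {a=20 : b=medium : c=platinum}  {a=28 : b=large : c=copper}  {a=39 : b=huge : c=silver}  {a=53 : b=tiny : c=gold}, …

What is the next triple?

A: differences are 2, 5, 8, … (increasing by 3 each time), so 13, 15, 20, 28, 39, 53 → 70.
B: tiny, small, medium, large, huge, tiny → small (repeats tiny → small → medium → large → huge).
For the c, repeats silver → gold → platinum → copper: silver, gold, platinum, copper, silver, gold → platinum.
Combining the parts gives {a=70 : b=small : c=platinum}.

{a=70 : b=small : c=platinum}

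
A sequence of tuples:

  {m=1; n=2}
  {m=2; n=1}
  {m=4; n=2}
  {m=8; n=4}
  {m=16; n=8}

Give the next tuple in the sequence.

{m=32; n=16}

M: 1, 2, 4, 8, 16 → 32 (×2 each step).
N — always the previous value of the m: 2, 1, 2, 4, 8 → 16.
So the next tuple is {m=32; n=16}.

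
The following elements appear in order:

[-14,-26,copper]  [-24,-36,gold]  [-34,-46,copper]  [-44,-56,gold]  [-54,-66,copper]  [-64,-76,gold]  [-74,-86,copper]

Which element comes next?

[-84,-96,gold]

First entry: −10 each step, so -14, -24, -34, -44, -54, -64, -74 → -84.
Second entry — always 12 less than the first entry: -26, -36, -46, -56, -66, -76, -86 → -96.
Metal: alternates copper ↔ gold, so copper, gold, copper, gold, copper, gold, copper → gold.
So the next element is [-84,-96,gold].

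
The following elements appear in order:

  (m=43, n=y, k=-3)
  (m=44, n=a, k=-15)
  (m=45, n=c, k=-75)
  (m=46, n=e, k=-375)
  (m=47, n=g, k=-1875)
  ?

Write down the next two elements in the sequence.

For the m, +1 each step: 43, 44, 45, 46, 47 → 48 → 49.
N: letters move forward 2 places in the alphabet, wrapping Z→A, so y, a, c, e, g → i → k.
K — ×5 each step: -3, -15, -75, -375, -1875 → -9375 → -46875.
Putting the parts together: (m=48, n=i, k=-9375) and then (m=49, n=k, k=-46875).

(m=48, n=i, k=-9375), (m=49, n=k, k=-46875)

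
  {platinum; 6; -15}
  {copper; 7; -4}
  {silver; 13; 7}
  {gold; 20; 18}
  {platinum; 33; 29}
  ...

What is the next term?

{copper; 53; 40}

For the metal, repeats platinum → copper → silver → gold: platinum, copper, silver, gold, platinum → copper.
Second entry: each term is the sum of the two before it; 6, 7, 13, 20, 33 → 53.
Third entry: +11 each step, so -15, -4, 7, 18, 29 → 40.
Putting it together: {copper; 53; 40}.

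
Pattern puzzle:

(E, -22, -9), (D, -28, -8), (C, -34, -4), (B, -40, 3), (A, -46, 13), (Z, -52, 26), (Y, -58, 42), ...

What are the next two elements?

(X, -64, 61), (W, -70, 83)

Letter: letters move back 1 place in the alphabet, wrapping A→Z; E, D, C, B, A, Z, Y → X → W.
Second component — −6 each step: -22, -28, -34, -40, -46, -52, -58 → -64 → -70.
For the third component, differences are 1, 4, 7, … (increasing by 3 each time): -9, -8, -4, 3, 13, 26, 42 → 61 → 83.
Putting the parts together: (X, -64, 61) and then (W, -70, 83).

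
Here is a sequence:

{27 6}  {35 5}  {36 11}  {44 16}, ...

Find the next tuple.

First component — alternating steps +8, +1, +8, +1, …: 27, 35, 36, 44 → 45.
Second component goes 6, 5, 11, 16 → 27 (each term is the sum of the two before it).
Putting it together: {45 27}.

{45 27}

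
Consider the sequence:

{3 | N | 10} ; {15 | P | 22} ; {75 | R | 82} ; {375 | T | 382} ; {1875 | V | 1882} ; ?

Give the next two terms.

{9375 | X | 9382}, {46875 | Z | 46882}

First component: ×5 each step, so 3, 15, 75, 375, 1875 → 9375 → 46875.
Letter goes N, P, R, T, V → X → Z (letters move forward 2 places in the alphabet).
For the third component, always 7 more than the first component: 10, 22, 82, 382, 1882 → 9382 → 46882.
Putting the parts together: {9375 | X | 9382} and then {46875 | Z | 46882}.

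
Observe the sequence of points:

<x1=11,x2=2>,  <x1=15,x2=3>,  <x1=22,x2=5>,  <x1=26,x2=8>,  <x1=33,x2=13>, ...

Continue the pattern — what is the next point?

X1 — alternating steps +4, +7, +4, +7, …: 11, 15, 22, 26, 33 → 37.
For the x2, each term is the sum of the two before it: 2, 3, 5, 8, 13 → 21.
Combining the parts gives <x1=37,x2=21>.

<x1=37,x2=21>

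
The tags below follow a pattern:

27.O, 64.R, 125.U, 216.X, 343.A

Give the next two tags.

512.D then 729.G

First component goes 27, 64, 125, 216, 343 → 512 → 729 (perfect cubes: 3³, 4³, 5³, …).
Letter: letters move forward 3 places in the alphabet, wrapping Z→A; O, R, U, X, A → D → G.
So the next two tags are 512.D and 729.G.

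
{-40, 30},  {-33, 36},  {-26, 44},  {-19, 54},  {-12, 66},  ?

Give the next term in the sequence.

{-5, 80}

First part goes -40, -33, -26, -19, -12 → -5 (+7 each step).
Second part goes 30, 36, 44, 54, 66 → 80 (differences are 6, 8, 10, … (increasing by 2 each time)).
Putting it together: {-5, 80}.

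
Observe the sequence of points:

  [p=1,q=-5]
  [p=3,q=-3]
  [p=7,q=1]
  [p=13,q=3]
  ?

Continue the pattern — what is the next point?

[p=21,q=7]

P goes 1, 3, 7, 13 → 21 (differences are 2, 4, 6, … (increasing by 2 each time)).
Q: -5, -3, 1, 3 → 7 (alternating steps +2, +4, +2, +4, …).
So the next point is [p=21,q=7].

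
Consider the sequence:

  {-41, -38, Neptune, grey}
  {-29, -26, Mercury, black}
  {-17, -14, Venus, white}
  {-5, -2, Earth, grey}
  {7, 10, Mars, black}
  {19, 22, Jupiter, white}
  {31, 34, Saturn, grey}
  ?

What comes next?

{43, 46, Uranus, black}

First entry: +12 each step; -41, -29, -17, -5, 7, 19, 31 → 43.
Second entry: always 3 more than the first entry; -38, -26, -14, -2, 10, 22, 34 → 46.
Planet: runs through the planets Mercury→Neptune, so Neptune, Mercury, Venus, Earth, Mars, Jupiter, Saturn → Uranus.
Shade: repeats grey → black → white; grey, black, white, grey, black, white, grey → black.
Putting it together: {43, 46, Uranus, black}.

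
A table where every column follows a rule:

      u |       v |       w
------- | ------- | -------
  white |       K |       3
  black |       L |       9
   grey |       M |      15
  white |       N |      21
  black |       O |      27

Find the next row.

grey  P  33

Column u: repeats white → black → grey; white, black, grey, white, black → grey.
For the column v, letters move forward 1 place in the alphabet: K, L, M, N, O → P.
Column w: 3, 9, 15, 21, 27 → 33 (+6 each step).
So the next row is grey  P  33.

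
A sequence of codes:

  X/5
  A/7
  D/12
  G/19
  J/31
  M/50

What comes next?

P/81

For the letter, letters move forward 3 places in the alphabet, wrapping Z→A: X, A, D, G, J, M → P.
Second component — each term is the sum of the two before it: 5, 7, 12, 19, 31, 50 → 81.
Combining the parts gives P/81.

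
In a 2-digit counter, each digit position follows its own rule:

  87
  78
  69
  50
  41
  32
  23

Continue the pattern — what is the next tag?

First digit — −1 each step, mod 10: 8, 7, 6, 5, 4, 3, 2 → 1.
Second digit goes 7, 8, 9, 0, 1, 2, 3 → 4 (+1 each step, mod 10).
Putting it together: 14.

14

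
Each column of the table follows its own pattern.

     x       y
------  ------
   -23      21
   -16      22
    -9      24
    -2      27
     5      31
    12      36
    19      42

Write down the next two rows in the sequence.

Column x: -23, -16, -9, -2, 5, 12, 19 → 26 → 33 (+7 each step).
Column y: 21, 22, 24, 27, 31, 36, 42 → 49 → 57 (differences are 1, 2, 3, … (increasing by 1 each time)).
Putting the parts together: 26  49 and then 33  57.

26  49; 33  57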